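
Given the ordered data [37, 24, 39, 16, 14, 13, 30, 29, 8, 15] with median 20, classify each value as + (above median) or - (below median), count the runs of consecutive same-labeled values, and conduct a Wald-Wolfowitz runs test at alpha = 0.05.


Step 1: Compute median = 20; label A = above, B = below.
Labels in order: AAABBBAABB  (n_A = 5, n_B = 5)
Step 2: Count runs R = 4.
Step 3: Under H0 (random ordering), E[R] = 2*n_A*n_B/(n_A+n_B) + 1 = 2*5*5/10 + 1 = 6.0000.
        Var[R] = 2*n_A*n_B*(2*n_A*n_B - n_A - n_B) / ((n_A+n_B)^2 * (n_A+n_B-1)) = 2000/900 = 2.2222.
        SD[R] = 1.4907.
Step 4: Continuity-corrected z = (R + 0.5 - E[R]) / SD[R] = (4 + 0.5 - 6.0000) / 1.4907 = -1.0062.
Step 5: Two-sided p-value via normal approximation = 2*(1 - Phi(|z|)) = 0.314305.
Step 6: alpha = 0.05. fail to reject H0.

R = 4, z = -1.0062, p = 0.314305, fail to reject H0.


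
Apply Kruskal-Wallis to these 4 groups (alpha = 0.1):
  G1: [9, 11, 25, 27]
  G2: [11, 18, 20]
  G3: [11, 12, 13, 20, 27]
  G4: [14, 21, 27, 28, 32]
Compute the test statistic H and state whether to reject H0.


Step 1: Combine all N = 17 observations and assign midranks.
sorted (value, group, rank): (9,G1,1), (11,G1,3), (11,G2,3), (11,G3,3), (12,G3,5), (13,G3,6), (14,G4,7), (18,G2,8), (20,G2,9.5), (20,G3,9.5), (21,G4,11), (25,G1,12), (27,G1,14), (27,G3,14), (27,G4,14), (28,G4,16), (32,G4,17)
Step 2: Sum ranks within each group.
R_1 = 30 (n_1 = 4)
R_2 = 20.5 (n_2 = 3)
R_3 = 37.5 (n_3 = 5)
R_4 = 65 (n_4 = 5)
Step 3: H = 12/(N(N+1)) * sum(R_i^2/n_i) - 3(N+1)
     = 12/(17*18) * (30^2/4 + 20.5^2/3 + 37.5^2/5 + 65^2/5) - 3*18
     = 0.039216 * 1491.33 - 54
     = 4.483660.
Step 4: Ties present; correction factor C = 1 - 54/(17^3 - 17) = 0.988971. Corrected H = 4.483660 / 0.988971 = 4.533664.
Step 5: Under H0, H ~ chi^2(3); p-value = 0.209307.
Step 6: alpha = 0.1. fail to reject H0.

H = 4.5337, df = 3, p = 0.209307, fail to reject H0.


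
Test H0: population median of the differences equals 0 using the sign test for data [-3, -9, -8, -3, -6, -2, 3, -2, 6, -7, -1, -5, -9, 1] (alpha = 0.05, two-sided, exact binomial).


Step 1: Discard zero differences. Original n = 14; n_eff = number of nonzero differences = 14.
Nonzero differences (with sign): -3, -9, -8, -3, -6, -2, +3, -2, +6, -7, -1, -5, -9, +1
Step 2: Count signs: positive = 3, negative = 11.
Step 3: Under H0: P(positive) = 0.5, so the number of positives S ~ Bin(14, 0.5).
Step 4: Two-sided exact p-value = sum of Bin(14,0.5) probabilities at or below the observed probability = 0.057373.
Step 5: alpha = 0.05. fail to reject H0.

n_eff = 14, pos = 3, neg = 11, p = 0.057373, fail to reject H0.


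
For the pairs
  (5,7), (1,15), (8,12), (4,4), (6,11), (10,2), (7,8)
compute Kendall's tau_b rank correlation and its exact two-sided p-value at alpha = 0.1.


Step 1: Enumerate the 21 unordered pairs (i,j) with i<j and classify each by sign(x_j-x_i) * sign(y_j-y_i).
  (1,2):dx=-4,dy=+8->D; (1,3):dx=+3,dy=+5->C; (1,4):dx=-1,dy=-3->C; (1,5):dx=+1,dy=+4->C
  (1,6):dx=+5,dy=-5->D; (1,7):dx=+2,dy=+1->C; (2,3):dx=+7,dy=-3->D; (2,4):dx=+3,dy=-11->D
  (2,5):dx=+5,dy=-4->D; (2,6):dx=+9,dy=-13->D; (2,7):dx=+6,dy=-7->D; (3,4):dx=-4,dy=-8->C
  (3,5):dx=-2,dy=-1->C; (3,6):dx=+2,dy=-10->D; (3,7):dx=-1,dy=-4->C; (4,5):dx=+2,dy=+7->C
  (4,6):dx=+6,dy=-2->D; (4,7):dx=+3,dy=+4->C; (5,6):dx=+4,dy=-9->D; (5,7):dx=+1,dy=-3->D
  (6,7):dx=-3,dy=+6->D
Step 2: C = 9, D = 12, total pairs = 21.
Step 3: tau = (C - D)/(n(n-1)/2) = (9 - 12)/21 = -0.142857.
Step 4: Exact two-sided p-value (enumerate n! = 5040 permutations of y under H0): p = 0.772619.
Step 5: alpha = 0.1. fail to reject H0.

tau_b = -0.1429 (C=9, D=12), p = 0.772619, fail to reject H0.


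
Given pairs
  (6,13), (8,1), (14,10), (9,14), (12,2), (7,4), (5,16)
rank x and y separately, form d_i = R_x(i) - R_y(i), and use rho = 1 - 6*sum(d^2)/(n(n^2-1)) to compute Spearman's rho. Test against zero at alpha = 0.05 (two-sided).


Step 1: Rank x and y separately (midranks; no ties here).
rank(x): 6->2, 8->4, 14->7, 9->5, 12->6, 7->3, 5->1
rank(y): 13->5, 1->1, 10->4, 14->6, 2->2, 4->3, 16->7
Step 2: d_i = R_x(i) - R_y(i); compute d_i^2.
  (2-5)^2=9, (4-1)^2=9, (7-4)^2=9, (5-6)^2=1, (6-2)^2=16, (3-3)^2=0, (1-7)^2=36
sum(d^2) = 80.
Step 3: rho = 1 - 6*80 / (7*(7^2 - 1)) = 1 - 480/336 = -0.428571.
Step 4: Under H0, t = rho * sqrt((n-2)/(1-rho^2)) = -1.0607 ~ t(5).
Step 5: Two-sided p-value from the t-distribution with 5 df = 0.337368.
Step 6: alpha = 0.05. fail to reject H0.

rho = -0.4286, p = 0.337368, fail to reject H0 at alpha = 0.05.


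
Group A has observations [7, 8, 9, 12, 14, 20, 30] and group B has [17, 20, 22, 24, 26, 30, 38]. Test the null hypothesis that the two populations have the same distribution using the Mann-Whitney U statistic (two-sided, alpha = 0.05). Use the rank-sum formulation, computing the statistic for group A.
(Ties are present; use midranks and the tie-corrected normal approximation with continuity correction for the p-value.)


Step 1: Combine and sort all 14 observations; assign midranks.
sorted (value, group): (7,X), (8,X), (9,X), (12,X), (14,X), (17,Y), (20,X), (20,Y), (22,Y), (24,Y), (26,Y), (30,X), (30,Y), (38,Y)
ranks: 7->1, 8->2, 9->3, 12->4, 14->5, 17->6, 20->7.5, 20->7.5, 22->9, 24->10, 26->11, 30->12.5, 30->12.5, 38->14
Step 2: Rank sum for X: R1 = 1 + 2 + 3 + 4 + 5 + 7.5 + 12.5 = 35.
Step 3: U_X = R1 - n1(n1+1)/2 = 35 - 7*8/2 = 35 - 28 = 7.
       U_Y = n1*n2 - U_X = 49 - 7 = 42.
Step 4: Ties are present, so use the tie-corrected normal approximation (with continuity correction) for the p-value.
Step 5: p-value = 0.029483; compare to alpha = 0.05. reject H0.

U_X = 7, p = 0.029483, reject H0 at alpha = 0.05.


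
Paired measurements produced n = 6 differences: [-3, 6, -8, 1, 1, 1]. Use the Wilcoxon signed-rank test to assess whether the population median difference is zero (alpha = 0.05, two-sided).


Step 1: Drop any zero differences (none here) and take |d_i|.
|d| = [3, 6, 8, 1, 1, 1]
Step 2: Midrank |d_i| (ties get averaged ranks).
ranks: |3|->4, |6|->5, |8|->6, |1|->2, |1|->2, |1|->2
Step 3: Attach original signs; sum ranks with positive sign and with negative sign.
W+ = 5 + 2 + 2 + 2 = 11
W- = 4 + 6 = 10
(Check: W+ + W- = 21 should equal n(n+1)/2 = 21.)
Step 4: Test statistic W = min(W+, W-) = 10.
Step 5: Ties in |d|, so use the tie-corrected normal approximation.
        E[W] = n(n+1)/4 = 6*7/4 = 10.5.
        Tie groups: |d|=1 (t=3); sum(t^3 - t) = 24.
        Var[W] = n(n+1)(2n+1)/24 - sum(t^3-t)/48 = 546/24 - 24/48 = 22.25.
        z = (W - E[W]) / sqrt(Var[W]) = (10 - 10.5) / 4.7170 = -0.1060.
        Two-sided p = 2*Phi(z) = 0.915583.
Step 6: alpha = 0.05. fail to reject H0.

W+ = 11, W- = 10, W = min = 10, p = 0.915583, fail to reject H0.


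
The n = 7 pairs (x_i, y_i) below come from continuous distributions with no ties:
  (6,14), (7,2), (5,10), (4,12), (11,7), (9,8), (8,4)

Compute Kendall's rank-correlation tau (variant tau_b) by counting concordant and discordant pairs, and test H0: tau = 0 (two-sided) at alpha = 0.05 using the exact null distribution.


Step 1: Enumerate the 21 unordered pairs (i,j) with i<j and classify each by sign(x_j-x_i) * sign(y_j-y_i).
  (1,2):dx=+1,dy=-12->D; (1,3):dx=-1,dy=-4->C; (1,4):dx=-2,dy=-2->C; (1,5):dx=+5,dy=-7->D
  (1,6):dx=+3,dy=-6->D; (1,7):dx=+2,dy=-10->D; (2,3):dx=-2,dy=+8->D; (2,4):dx=-3,dy=+10->D
  (2,5):dx=+4,dy=+5->C; (2,6):dx=+2,dy=+6->C; (2,7):dx=+1,dy=+2->C; (3,4):dx=-1,dy=+2->D
  (3,5):dx=+6,dy=-3->D; (3,6):dx=+4,dy=-2->D; (3,7):dx=+3,dy=-6->D; (4,5):dx=+7,dy=-5->D
  (4,6):dx=+5,dy=-4->D; (4,7):dx=+4,dy=-8->D; (5,6):dx=-2,dy=+1->D; (5,7):dx=-3,dy=-3->C
  (6,7):dx=-1,dy=-4->C
Step 2: C = 7, D = 14, total pairs = 21.
Step 3: tau = (C - D)/(n(n-1)/2) = (7 - 14)/21 = -0.333333.
Step 4: Exact two-sided p-value (enumerate n! = 5040 permutations of y under H0): p = 0.381349.
Step 5: alpha = 0.05. fail to reject H0.

tau_b = -0.3333 (C=7, D=14), p = 0.381349, fail to reject H0.


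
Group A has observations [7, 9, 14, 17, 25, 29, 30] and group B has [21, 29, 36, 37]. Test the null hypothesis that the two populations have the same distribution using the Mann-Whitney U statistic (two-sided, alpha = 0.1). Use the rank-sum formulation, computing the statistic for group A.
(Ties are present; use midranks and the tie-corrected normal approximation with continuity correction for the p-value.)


Step 1: Combine and sort all 11 observations; assign midranks.
sorted (value, group): (7,X), (9,X), (14,X), (17,X), (21,Y), (25,X), (29,X), (29,Y), (30,X), (36,Y), (37,Y)
ranks: 7->1, 9->2, 14->3, 17->4, 21->5, 25->6, 29->7.5, 29->7.5, 30->9, 36->10, 37->11
Step 2: Rank sum for X: R1 = 1 + 2 + 3 + 4 + 6 + 7.5 + 9 = 32.5.
Step 3: U_X = R1 - n1(n1+1)/2 = 32.5 - 7*8/2 = 32.5 - 28 = 4.5.
       U_Y = n1*n2 - U_X = 28 - 4.5 = 23.5.
Step 4: Ties are present, so use the tie-corrected normal approximation (with continuity correction) for the p-value.
Step 5: p-value = 0.088247; compare to alpha = 0.1. reject H0.

U_X = 4.5, p = 0.088247, reject H0 at alpha = 0.1.


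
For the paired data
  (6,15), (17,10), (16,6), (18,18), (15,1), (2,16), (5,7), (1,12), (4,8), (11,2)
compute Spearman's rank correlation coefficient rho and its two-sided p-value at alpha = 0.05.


Step 1: Rank x and y separately (midranks; no ties here).
rank(x): 6->5, 17->9, 16->8, 18->10, 15->7, 2->2, 5->4, 1->1, 4->3, 11->6
rank(y): 15->8, 10->6, 6->3, 18->10, 1->1, 16->9, 7->4, 12->7, 8->5, 2->2
Step 2: d_i = R_x(i) - R_y(i); compute d_i^2.
  (5-8)^2=9, (9-6)^2=9, (8-3)^2=25, (10-10)^2=0, (7-1)^2=36, (2-9)^2=49, (4-4)^2=0, (1-7)^2=36, (3-5)^2=4, (6-2)^2=16
sum(d^2) = 184.
Step 3: rho = 1 - 6*184 / (10*(10^2 - 1)) = 1 - 1104/990 = -0.115152.
Step 4: Under H0, t = rho * sqrt((n-2)/(1-rho^2)) = -0.3279 ~ t(8).
Step 5: Two-sided p-value from the t-distribution with 8 df = 0.751420.
Step 6: alpha = 0.05. fail to reject H0.

rho = -0.1152, p = 0.751420, fail to reject H0 at alpha = 0.05.


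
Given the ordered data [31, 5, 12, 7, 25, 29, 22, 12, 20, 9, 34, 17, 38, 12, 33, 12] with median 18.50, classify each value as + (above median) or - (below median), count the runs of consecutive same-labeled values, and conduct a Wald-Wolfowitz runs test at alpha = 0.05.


Step 1: Compute median = 18.50; label A = above, B = below.
Labels in order: ABBBAAABABABABAB  (n_A = 8, n_B = 8)
Step 2: Count runs R = 12.
Step 3: Under H0 (random ordering), E[R] = 2*n_A*n_B/(n_A+n_B) + 1 = 2*8*8/16 + 1 = 9.0000.
        Var[R] = 2*n_A*n_B*(2*n_A*n_B - n_A - n_B) / ((n_A+n_B)^2 * (n_A+n_B-1)) = 14336/3840 = 3.7333.
        SD[R] = 1.9322.
Step 4: Continuity-corrected z = (R - 0.5 - E[R]) / SD[R] = (12 - 0.5 - 9.0000) / 1.9322 = 1.2939.
Step 5: Two-sided p-value via normal approximation = 2*(1 - Phi(|z|)) = 0.195709.
Step 6: alpha = 0.05. fail to reject H0.

R = 12, z = 1.2939, p = 0.195709, fail to reject H0.


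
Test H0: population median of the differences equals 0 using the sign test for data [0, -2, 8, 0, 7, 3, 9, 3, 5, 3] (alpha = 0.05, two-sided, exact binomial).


Step 1: Discard zero differences. Original n = 10; n_eff = number of nonzero differences = 8.
Nonzero differences (with sign): -2, +8, +7, +3, +9, +3, +5, +3
Step 2: Count signs: positive = 7, negative = 1.
Step 3: Under H0: P(positive) = 0.5, so the number of positives S ~ Bin(8, 0.5).
Step 4: Two-sided exact p-value = sum of Bin(8,0.5) probabilities at or below the observed probability = 0.070312.
Step 5: alpha = 0.05. fail to reject H0.

n_eff = 8, pos = 7, neg = 1, p = 0.070312, fail to reject H0.


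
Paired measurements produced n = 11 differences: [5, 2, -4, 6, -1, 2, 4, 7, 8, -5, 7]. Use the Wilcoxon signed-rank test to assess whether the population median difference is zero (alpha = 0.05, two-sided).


Step 1: Drop any zero differences (none here) and take |d_i|.
|d| = [5, 2, 4, 6, 1, 2, 4, 7, 8, 5, 7]
Step 2: Midrank |d_i| (ties get averaged ranks).
ranks: |5|->6.5, |2|->2.5, |4|->4.5, |6|->8, |1|->1, |2|->2.5, |4|->4.5, |7|->9.5, |8|->11, |5|->6.5, |7|->9.5
Step 3: Attach original signs; sum ranks with positive sign and with negative sign.
W+ = 6.5 + 2.5 + 8 + 2.5 + 4.5 + 9.5 + 11 + 9.5 = 54
W- = 4.5 + 1 + 6.5 = 12
(Check: W+ + W- = 66 should equal n(n+1)/2 = 66.)
Step 4: Test statistic W = min(W+, W-) = 12.
Step 5: Ties in |d|, so use the tie-corrected normal approximation.
        E[W] = n(n+1)/4 = 11*12/4 = 33.
        Tie groups: |d|=2 (t=2), |d|=4 (t=2), |d|=5 (t=2), |d|=7 (t=2); sum(t^3 - t) = 24.
        Var[W] = n(n+1)(2n+1)/24 - sum(t^3-t)/48 = 3036/24 - 24/48 = 126.
        z = (W - E[W]) / sqrt(Var[W]) = (12 - 33) / 11.2250 = -1.8708.
        Two-sided p = 2*Phi(z) = 0.061369.
Step 6: alpha = 0.05. fail to reject H0.

W+ = 54, W- = 12, W = min = 12, p = 0.061369, fail to reject H0.


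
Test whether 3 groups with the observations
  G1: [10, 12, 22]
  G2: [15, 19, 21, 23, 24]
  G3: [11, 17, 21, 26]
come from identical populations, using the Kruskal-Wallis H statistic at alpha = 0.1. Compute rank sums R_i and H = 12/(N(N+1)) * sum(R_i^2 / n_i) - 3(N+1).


Step 1: Combine all N = 12 observations and assign midranks.
sorted (value, group, rank): (10,G1,1), (11,G3,2), (12,G1,3), (15,G2,4), (17,G3,5), (19,G2,6), (21,G2,7.5), (21,G3,7.5), (22,G1,9), (23,G2,10), (24,G2,11), (26,G3,12)
Step 2: Sum ranks within each group.
R_1 = 13 (n_1 = 3)
R_2 = 38.5 (n_2 = 5)
R_3 = 26.5 (n_3 = 4)
Step 3: H = 12/(N(N+1)) * sum(R_i^2/n_i) - 3(N+1)
     = 12/(12*13) * (13^2/3 + 38.5^2/5 + 26.5^2/4) - 3*13
     = 0.076923 * 528.346 - 39
     = 1.641987.
Step 4: Ties present; correction factor C = 1 - 6/(12^3 - 12) = 0.996503. Corrected H = 1.641987 / 0.996503 = 1.647749.
Step 5: Under H0, H ~ chi^2(2); p-value = 0.438729.
Step 6: alpha = 0.1. fail to reject H0.

H = 1.6477, df = 2, p = 0.438729, fail to reject H0.


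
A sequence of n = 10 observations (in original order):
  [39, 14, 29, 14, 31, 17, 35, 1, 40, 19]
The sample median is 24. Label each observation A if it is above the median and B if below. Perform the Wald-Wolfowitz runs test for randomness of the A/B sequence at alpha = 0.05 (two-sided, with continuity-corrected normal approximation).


Step 1: Compute median = 24; label A = above, B = below.
Labels in order: ABABABABAB  (n_A = 5, n_B = 5)
Step 2: Count runs R = 10.
Step 3: Under H0 (random ordering), E[R] = 2*n_A*n_B/(n_A+n_B) + 1 = 2*5*5/10 + 1 = 6.0000.
        Var[R] = 2*n_A*n_B*(2*n_A*n_B - n_A - n_B) / ((n_A+n_B)^2 * (n_A+n_B-1)) = 2000/900 = 2.2222.
        SD[R] = 1.4907.
Step 4: Continuity-corrected z = (R - 0.5 - E[R]) / SD[R] = (10 - 0.5 - 6.0000) / 1.4907 = 2.3479.
Step 5: Two-sided p-value via normal approximation = 2*(1 - Phi(|z|)) = 0.018881.
Step 6: alpha = 0.05. reject H0.

R = 10, z = 2.3479, p = 0.018881, reject H0.


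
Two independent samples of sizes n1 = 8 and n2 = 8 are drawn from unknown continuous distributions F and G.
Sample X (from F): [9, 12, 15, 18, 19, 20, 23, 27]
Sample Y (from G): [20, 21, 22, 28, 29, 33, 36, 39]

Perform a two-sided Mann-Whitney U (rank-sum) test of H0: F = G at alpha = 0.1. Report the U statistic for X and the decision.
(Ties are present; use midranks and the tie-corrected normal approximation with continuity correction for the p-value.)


Step 1: Combine and sort all 16 observations; assign midranks.
sorted (value, group): (9,X), (12,X), (15,X), (18,X), (19,X), (20,X), (20,Y), (21,Y), (22,Y), (23,X), (27,X), (28,Y), (29,Y), (33,Y), (36,Y), (39,Y)
ranks: 9->1, 12->2, 15->3, 18->4, 19->5, 20->6.5, 20->6.5, 21->8, 22->9, 23->10, 27->11, 28->12, 29->13, 33->14, 36->15, 39->16
Step 2: Rank sum for X: R1 = 1 + 2 + 3 + 4 + 5 + 6.5 + 10 + 11 = 42.5.
Step 3: U_X = R1 - n1(n1+1)/2 = 42.5 - 8*9/2 = 42.5 - 36 = 6.5.
       U_Y = n1*n2 - U_X = 64 - 6.5 = 57.5.
Step 4: Ties are present, so use the tie-corrected normal approximation (with continuity correction) for the p-value.
Step 5: p-value = 0.008603; compare to alpha = 0.1. reject H0.

U_X = 6.5, p = 0.008603, reject H0 at alpha = 0.1.


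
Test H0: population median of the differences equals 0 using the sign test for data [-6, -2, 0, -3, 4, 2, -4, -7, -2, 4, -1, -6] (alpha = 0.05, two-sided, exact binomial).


Step 1: Discard zero differences. Original n = 12; n_eff = number of nonzero differences = 11.
Nonzero differences (with sign): -6, -2, -3, +4, +2, -4, -7, -2, +4, -1, -6
Step 2: Count signs: positive = 3, negative = 8.
Step 3: Under H0: P(positive) = 0.5, so the number of positives S ~ Bin(11, 0.5).
Step 4: Two-sided exact p-value = sum of Bin(11,0.5) probabilities at or below the observed probability = 0.226562.
Step 5: alpha = 0.05. fail to reject H0.

n_eff = 11, pos = 3, neg = 8, p = 0.226562, fail to reject H0.


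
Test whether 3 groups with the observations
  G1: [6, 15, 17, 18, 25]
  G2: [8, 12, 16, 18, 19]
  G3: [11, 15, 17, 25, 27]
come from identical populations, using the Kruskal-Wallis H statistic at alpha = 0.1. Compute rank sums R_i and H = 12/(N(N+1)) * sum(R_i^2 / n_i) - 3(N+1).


Step 1: Combine all N = 15 observations and assign midranks.
sorted (value, group, rank): (6,G1,1), (8,G2,2), (11,G3,3), (12,G2,4), (15,G1,5.5), (15,G3,5.5), (16,G2,7), (17,G1,8.5), (17,G3,8.5), (18,G1,10.5), (18,G2,10.5), (19,G2,12), (25,G1,13.5), (25,G3,13.5), (27,G3,15)
Step 2: Sum ranks within each group.
R_1 = 39 (n_1 = 5)
R_2 = 35.5 (n_2 = 5)
R_3 = 45.5 (n_3 = 5)
Step 3: H = 12/(N(N+1)) * sum(R_i^2/n_i) - 3(N+1)
     = 12/(15*16) * (39^2/5 + 35.5^2/5 + 45.5^2/5) - 3*16
     = 0.050000 * 970.3 - 48
     = 0.515000.
Step 4: Ties present; correction factor C = 1 - 24/(15^3 - 15) = 0.992857. Corrected H = 0.515000 / 0.992857 = 0.518705.
Step 5: Under H0, H ~ chi^2(2); p-value = 0.771551.
Step 6: alpha = 0.1. fail to reject H0.

H = 0.5187, df = 2, p = 0.771551, fail to reject H0.


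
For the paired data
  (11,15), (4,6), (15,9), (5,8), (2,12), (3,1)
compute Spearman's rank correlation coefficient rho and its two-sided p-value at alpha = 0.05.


Step 1: Rank x and y separately (midranks; no ties here).
rank(x): 11->5, 4->3, 15->6, 5->4, 2->1, 3->2
rank(y): 15->6, 6->2, 9->4, 8->3, 12->5, 1->1
Step 2: d_i = R_x(i) - R_y(i); compute d_i^2.
  (5-6)^2=1, (3-2)^2=1, (6-4)^2=4, (4-3)^2=1, (1-5)^2=16, (2-1)^2=1
sum(d^2) = 24.
Step 3: rho = 1 - 6*24 / (6*(6^2 - 1)) = 1 - 144/210 = 0.314286.
Step 4: Under H0, t = rho * sqrt((n-2)/(1-rho^2)) = 0.6621 ~ t(4).
Step 5: Two-sided p-value from the t-distribution with 4 df = 0.544093.
Step 6: alpha = 0.05. fail to reject H0.

rho = 0.3143, p = 0.544093, fail to reject H0 at alpha = 0.05.


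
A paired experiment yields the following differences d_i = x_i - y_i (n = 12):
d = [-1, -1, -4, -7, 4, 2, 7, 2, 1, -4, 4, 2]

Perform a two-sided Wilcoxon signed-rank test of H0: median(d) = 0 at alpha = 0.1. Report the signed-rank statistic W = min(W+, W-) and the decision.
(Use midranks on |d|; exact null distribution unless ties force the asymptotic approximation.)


Step 1: Drop any zero differences (none here) and take |d_i|.
|d| = [1, 1, 4, 7, 4, 2, 7, 2, 1, 4, 4, 2]
Step 2: Midrank |d_i| (ties get averaged ranks).
ranks: |1|->2, |1|->2, |4|->8.5, |7|->11.5, |4|->8.5, |2|->5, |7|->11.5, |2|->5, |1|->2, |4|->8.5, |4|->8.5, |2|->5
Step 3: Attach original signs; sum ranks with positive sign and with negative sign.
W+ = 8.5 + 5 + 11.5 + 5 + 2 + 8.5 + 5 = 45.5
W- = 2 + 2 + 8.5 + 11.5 + 8.5 = 32.5
(Check: W+ + W- = 78 should equal n(n+1)/2 = 78.)
Step 4: Test statistic W = min(W+, W-) = 32.5.
Step 5: Ties in |d|, so use the tie-corrected normal approximation.
        E[W] = n(n+1)/4 = 12*13/4 = 39.
        Tie groups: |d|=1 (t=3), |d|=2 (t=3), |d|=4 (t=4), |d|=7 (t=2); sum(t^3 - t) = 114.
        Var[W] = n(n+1)(2n+1)/24 - sum(t^3-t)/48 = 3900/24 - 114/48 = 160.125.
        z = (W - E[W]) / sqrt(Var[W]) = (32.5 - 39) / 12.6541 = -0.5137.
        Two-sided p = 2*Phi(z) = 0.607483.
Step 6: alpha = 0.1. fail to reject H0.

W+ = 45.5, W- = 32.5, W = min = 32.5, p = 0.607483, fail to reject H0.


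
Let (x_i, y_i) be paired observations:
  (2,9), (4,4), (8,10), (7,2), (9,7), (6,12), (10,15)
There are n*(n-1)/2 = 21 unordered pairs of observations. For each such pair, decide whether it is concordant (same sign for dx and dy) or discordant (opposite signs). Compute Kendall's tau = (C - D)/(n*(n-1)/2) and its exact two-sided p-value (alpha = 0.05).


Step 1: Enumerate the 21 unordered pairs (i,j) with i<j and classify each by sign(x_j-x_i) * sign(y_j-y_i).
  (1,2):dx=+2,dy=-5->D; (1,3):dx=+6,dy=+1->C; (1,4):dx=+5,dy=-7->D; (1,5):dx=+7,dy=-2->D
  (1,6):dx=+4,dy=+3->C; (1,7):dx=+8,dy=+6->C; (2,3):dx=+4,dy=+6->C; (2,4):dx=+3,dy=-2->D
  (2,5):dx=+5,dy=+3->C; (2,6):dx=+2,dy=+8->C; (2,7):dx=+6,dy=+11->C; (3,4):dx=-1,dy=-8->C
  (3,5):dx=+1,dy=-3->D; (3,6):dx=-2,dy=+2->D; (3,7):dx=+2,dy=+5->C; (4,5):dx=+2,dy=+5->C
  (4,6):dx=-1,dy=+10->D; (4,7):dx=+3,dy=+13->C; (5,6):dx=-3,dy=+5->D; (5,7):dx=+1,dy=+8->C
  (6,7):dx=+4,dy=+3->C
Step 2: C = 13, D = 8, total pairs = 21.
Step 3: tau = (C - D)/(n(n-1)/2) = (13 - 8)/21 = 0.238095.
Step 4: Exact two-sided p-value (enumerate n! = 5040 permutations of y under H0): p = 0.561905.
Step 5: alpha = 0.05. fail to reject H0.

tau_b = 0.2381 (C=13, D=8), p = 0.561905, fail to reject H0.


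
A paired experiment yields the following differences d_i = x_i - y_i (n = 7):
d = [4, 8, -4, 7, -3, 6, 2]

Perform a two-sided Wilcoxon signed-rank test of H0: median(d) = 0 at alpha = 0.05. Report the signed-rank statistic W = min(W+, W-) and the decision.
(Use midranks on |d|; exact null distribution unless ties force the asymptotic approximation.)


Step 1: Drop any zero differences (none here) and take |d_i|.
|d| = [4, 8, 4, 7, 3, 6, 2]
Step 2: Midrank |d_i| (ties get averaged ranks).
ranks: |4|->3.5, |8|->7, |4|->3.5, |7|->6, |3|->2, |6|->5, |2|->1
Step 3: Attach original signs; sum ranks with positive sign and with negative sign.
W+ = 3.5 + 7 + 6 + 5 + 1 = 22.5
W- = 3.5 + 2 = 5.5
(Check: W+ + W- = 28 should equal n(n+1)/2 = 28.)
Step 4: Test statistic W = min(W+, W-) = 5.5.
Step 5: Ties in |d|, so use the tie-corrected normal approximation.
        E[W] = n(n+1)/4 = 7*8/4 = 14.
        Tie groups: |d|=4 (t=2); sum(t^3 - t) = 6.
        Var[W] = n(n+1)(2n+1)/24 - sum(t^3-t)/48 = 840/24 - 6/48 = 34.875.
        z = (W - E[W]) / sqrt(Var[W]) = (5.5 - 14) / 5.9055 = -1.4393.
        Two-sided p = 2*Phi(z) = 0.150056.
Step 6: alpha = 0.05. fail to reject H0.

W+ = 22.5, W- = 5.5, W = min = 5.5, p = 0.150056, fail to reject H0.


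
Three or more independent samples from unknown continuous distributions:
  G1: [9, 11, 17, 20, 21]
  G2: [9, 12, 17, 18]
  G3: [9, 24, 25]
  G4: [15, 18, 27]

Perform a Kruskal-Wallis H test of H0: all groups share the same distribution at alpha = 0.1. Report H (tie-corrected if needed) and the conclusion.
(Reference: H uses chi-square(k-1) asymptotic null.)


Step 1: Combine all N = 15 observations and assign midranks.
sorted (value, group, rank): (9,G1,2), (9,G2,2), (9,G3,2), (11,G1,4), (12,G2,5), (15,G4,6), (17,G1,7.5), (17,G2,7.5), (18,G2,9.5), (18,G4,9.5), (20,G1,11), (21,G1,12), (24,G3,13), (25,G3,14), (27,G4,15)
Step 2: Sum ranks within each group.
R_1 = 36.5 (n_1 = 5)
R_2 = 24 (n_2 = 4)
R_3 = 29 (n_3 = 3)
R_4 = 30.5 (n_4 = 3)
Step 3: H = 12/(N(N+1)) * sum(R_i^2/n_i) - 3(N+1)
     = 12/(15*16) * (36.5^2/5 + 24^2/4 + 29^2/3 + 30.5^2/3) - 3*16
     = 0.050000 * 1000.87 - 48
     = 2.043333.
Step 4: Ties present; correction factor C = 1 - 36/(15^3 - 15) = 0.989286. Corrected H = 2.043333 / 0.989286 = 2.065463.
Step 5: Under H0, H ~ chi^2(3); p-value = 0.558931.
Step 6: alpha = 0.1. fail to reject H0.

H = 2.0655, df = 3, p = 0.558931, fail to reject H0.


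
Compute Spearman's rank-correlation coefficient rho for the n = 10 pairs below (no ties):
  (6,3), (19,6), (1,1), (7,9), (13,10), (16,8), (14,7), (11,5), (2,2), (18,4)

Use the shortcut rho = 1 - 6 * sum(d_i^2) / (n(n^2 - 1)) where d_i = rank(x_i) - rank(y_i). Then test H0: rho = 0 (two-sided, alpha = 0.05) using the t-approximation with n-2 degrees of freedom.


Step 1: Rank x and y separately (midranks; no ties here).
rank(x): 6->3, 19->10, 1->1, 7->4, 13->6, 16->8, 14->7, 11->5, 2->2, 18->9
rank(y): 3->3, 6->6, 1->1, 9->9, 10->10, 8->8, 7->7, 5->5, 2->2, 4->4
Step 2: d_i = R_x(i) - R_y(i); compute d_i^2.
  (3-3)^2=0, (10-6)^2=16, (1-1)^2=0, (4-9)^2=25, (6-10)^2=16, (8-8)^2=0, (7-7)^2=0, (5-5)^2=0, (2-2)^2=0, (9-4)^2=25
sum(d^2) = 82.
Step 3: rho = 1 - 6*82 / (10*(10^2 - 1)) = 1 - 492/990 = 0.503030.
Step 4: Under H0, t = rho * sqrt((n-2)/(1-rho^2)) = 1.6462 ~ t(8).
Step 5: Two-sided p-value from the t-distribution with 8 df = 0.138334.
Step 6: alpha = 0.05. fail to reject H0.

rho = 0.5030, p = 0.138334, fail to reject H0 at alpha = 0.05.


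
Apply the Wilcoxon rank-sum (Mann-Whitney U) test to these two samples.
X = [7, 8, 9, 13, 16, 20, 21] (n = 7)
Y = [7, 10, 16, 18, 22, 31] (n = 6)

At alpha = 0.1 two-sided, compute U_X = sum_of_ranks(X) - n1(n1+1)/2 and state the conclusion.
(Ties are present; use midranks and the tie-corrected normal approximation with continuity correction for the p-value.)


Step 1: Combine and sort all 13 observations; assign midranks.
sorted (value, group): (7,X), (7,Y), (8,X), (9,X), (10,Y), (13,X), (16,X), (16,Y), (18,Y), (20,X), (21,X), (22,Y), (31,Y)
ranks: 7->1.5, 7->1.5, 8->3, 9->4, 10->5, 13->6, 16->7.5, 16->7.5, 18->9, 20->10, 21->11, 22->12, 31->13
Step 2: Rank sum for X: R1 = 1.5 + 3 + 4 + 6 + 7.5 + 10 + 11 = 43.
Step 3: U_X = R1 - n1(n1+1)/2 = 43 - 7*8/2 = 43 - 28 = 15.
       U_Y = n1*n2 - U_X = 42 - 15 = 27.
Step 4: Ties are present, so use the tie-corrected normal approximation (with continuity correction) for the p-value.
Step 5: p-value = 0.430766; compare to alpha = 0.1. fail to reject H0.

U_X = 15, p = 0.430766, fail to reject H0 at alpha = 0.1.


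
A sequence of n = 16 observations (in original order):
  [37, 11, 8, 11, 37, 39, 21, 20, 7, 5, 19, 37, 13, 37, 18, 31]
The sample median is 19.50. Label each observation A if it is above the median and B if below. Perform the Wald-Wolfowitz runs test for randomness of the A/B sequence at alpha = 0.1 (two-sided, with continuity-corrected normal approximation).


Step 1: Compute median = 19.50; label A = above, B = below.
Labels in order: ABBBAAAABBBABABA  (n_A = 8, n_B = 8)
Step 2: Count runs R = 9.
Step 3: Under H0 (random ordering), E[R] = 2*n_A*n_B/(n_A+n_B) + 1 = 2*8*8/16 + 1 = 9.0000.
        Var[R] = 2*n_A*n_B*(2*n_A*n_B - n_A - n_B) / ((n_A+n_B)^2 * (n_A+n_B-1)) = 14336/3840 = 3.7333.
        SD[R] = 1.9322.
Step 4: R = E[R], so z = 0 with no continuity correction.
Step 5: Two-sided p-value via normal approximation = 2*(1 - Phi(|z|)) = 1.000000.
Step 6: alpha = 0.1. fail to reject H0.

R = 9, z = 0.0000, p = 1.000000, fail to reject H0.


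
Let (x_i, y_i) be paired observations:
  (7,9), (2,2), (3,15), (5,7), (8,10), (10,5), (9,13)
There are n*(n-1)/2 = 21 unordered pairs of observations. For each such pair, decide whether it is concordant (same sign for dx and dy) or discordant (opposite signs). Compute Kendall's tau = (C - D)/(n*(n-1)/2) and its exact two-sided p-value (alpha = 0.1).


Step 1: Enumerate the 21 unordered pairs (i,j) with i<j and classify each by sign(x_j-x_i) * sign(y_j-y_i).
  (1,2):dx=-5,dy=-7->C; (1,3):dx=-4,dy=+6->D; (1,4):dx=-2,dy=-2->C; (1,5):dx=+1,dy=+1->C
  (1,6):dx=+3,dy=-4->D; (1,7):dx=+2,dy=+4->C; (2,3):dx=+1,dy=+13->C; (2,4):dx=+3,dy=+5->C
  (2,5):dx=+6,dy=+8->C; (2,6):dx=+8,dy=+3->C; (2,7):dx=+7,dy=+11->C; (3,4):dx=+2,dy=-8->D
  (3,5):dx=+5,dy=-5->D; (3,6):dx=+7,dy=-10->D; (3,7):dx=+6,dy=-2->D; (4,5):dx=+3,dy=+3->C
  (4,6):dx=+5,dy=-2->D; (4,7):dx=+4,dy=+6->C; (5,6):dx=+2,dy=-5->D; (5,7):dx=+1,dy=+3->C
  (6,7):dx=-1,dy=+8->D
Step 2: C = 12, D = 9, total pairs = 21.
Step 3: tau = (C - D)/(n(n-1)/2) = (12 - 9)/21 = 0.142857.
Step 4: Exact two-sided p-value (enumerate n! = 5040 permutations of y under H0): p = 0.772619.
Step 5: alpha = 0.1. fail to reject H0.

tau_b = 0.1429 (C=12, D=9), p = 0.772619, fail to reject H0.


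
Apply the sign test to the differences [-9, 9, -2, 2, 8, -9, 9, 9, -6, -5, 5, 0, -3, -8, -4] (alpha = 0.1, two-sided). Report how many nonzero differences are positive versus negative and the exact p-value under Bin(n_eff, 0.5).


Step 1: Discard zero differences. Original n = 15; n_eff = number of nonzero differences = 14.
Nonzero differences (with sign): -9, +9, -2, +2, +8, -9, +9, +9, -6, -5, +5, -3, -8, -4
Step 2: Count signs: positive = 6, negative = 8.
Step 3: Under H0: P(positive) = 0.5, so the number of positives S ~ Bin(14, 0.5).
Step 4: Two-sided exact p-value = sum of Bin(14,0.5) probabilities at or below the observed probability = 0.790527.
Step 5: alpha = 0.1. fail to reject H0.

n_eff = 14, pos = 6, neg = 8, p = 0.790527, fail to reject H0.


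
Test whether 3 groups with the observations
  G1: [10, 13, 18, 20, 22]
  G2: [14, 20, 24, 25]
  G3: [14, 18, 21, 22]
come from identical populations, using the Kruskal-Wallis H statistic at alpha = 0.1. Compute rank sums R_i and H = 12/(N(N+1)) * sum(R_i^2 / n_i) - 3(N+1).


Step 1: Combine all N = 13 observations and assign midranks.
sorted (value, group, rank): (10,G1,1), (13,G1,2), (14,G2,3.5), (14,G3,3.5), (18,G1,5.5), (18,G3,5.5), (20,G1,7.5), (20,G2,7.5), (21,G3,9), (22,G1,10.5), (22,G3,10.5), (24,G2,12), (25,G2,13)
Step 2: Sum ranks within each group.
R_1 = 26.5 (n_1 = 5)
R_2 = 36 (n_2 = 4)
R_3 = 28.5 (n_3 = 4)
Step 3: H = 12/(N(N+1)) * sum(R_i^2/n_i) - 3(N+1)
     = 12/(13*14) * (26.5^2/5 + 36^2/4 + 28.5^2/4) - 3*14
     = 0.065934 * 667.513 - 42
     = 2.011813.
Step 4: Ties present; correction factor C = 1 - 24/(13^3 - 13) = 0.989011. Corrected H = 2.011813 / 0.989011 = 2.034167.
Step 5: Under H0, H ~ chi^2(2); p-value = 0.361648.
Step 6: alpha = 0.1. fail to reject H0.

H = 2.0342, df = 2, p = 0.361648, fail to reject H0.


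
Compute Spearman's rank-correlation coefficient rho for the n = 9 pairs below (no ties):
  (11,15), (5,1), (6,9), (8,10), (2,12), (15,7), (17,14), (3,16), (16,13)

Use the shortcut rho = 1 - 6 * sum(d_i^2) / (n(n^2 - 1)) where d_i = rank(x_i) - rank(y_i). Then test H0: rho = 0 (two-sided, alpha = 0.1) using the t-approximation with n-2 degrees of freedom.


Step 1: Rank x and y separately (midranks; no ties here).
rank(x): 11->6, 5->3, 6->4, 8->5, 2->1, 15->7, 17->9, 3->2, 16->8
rank(y): 15->8, 1->1, 9->3, 10->4, 12->5, 7->2, 14->7, 16->9, 13->6
Step 2: d_i = R_x(i) - R_y(i); compute d_i^2.
  (6-8)^2=4, (3-1)^2=4, (4-3)^2=1, (5-4)^2=1, (1-5)^2=16, (7-2)^2=25, (9-7)^2=4, (2-9)^2=49, (8-6)^2=4
sum(d^2) = 108.
Step 3: rho = 1 - 6*108 / (9*(9^2 - 1)) = 1 - 648/720 = 0.100000.
Step 4: Under H0, t = rho * sqrt((n-2)/(1-rho^2)) = 0.2659 ~ t(7).
Step 5: Two-sided p-value from the t-distribution with 7 df = 0.797972.
Step 6: alpha = 0.1. fail to reject H0.

rho = 0.1000, p = 0.797972, fail to reject H0 at alpha = 0.1.


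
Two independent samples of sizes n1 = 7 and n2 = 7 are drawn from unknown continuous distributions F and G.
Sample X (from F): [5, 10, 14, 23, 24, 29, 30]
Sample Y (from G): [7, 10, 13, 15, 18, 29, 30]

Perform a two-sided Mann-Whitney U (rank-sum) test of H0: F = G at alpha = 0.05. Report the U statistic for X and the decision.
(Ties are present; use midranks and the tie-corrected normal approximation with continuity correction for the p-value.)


Step 1: Combine and sort all 14 observations; assign midranks.
sorted (value, group): (5,X), (7,Y), (10,X), (10,Y), (13,Y), (14,X), (15,Y), (18,Y), (23,X), (24,X), (29,X), (29,Y), (30,X), (30,Y)
ranks: 5->1, 7->2, 10->3.5, 10->3.5, 13->5, 14->6, 15->7, 18->8, 23->9, 24->10, 29->11.5, 29->11.5, 30->13.5, 30->13.5
Step 2: Rank sum for X: R1 = 1 + 3.5 + 6 + 9 + 10 + 11.5 + 13.5 = 54.5.
Step 3: U_X = R1 - n1(n1+1)/2 = 54.5 - 7*8/2 = 54.5 - 28 = 26.5.
       U_Y = n1*n2 - U_X = 49 - 26.5 = 22.5.
Step 4: Ties are present, so use the tie-corrected normal approximation (with continuity correction) for the p-value.
Step 5: p-value = 0.847509; compare to alpha = 0.05. fail to reject H0.

U_X = 26.5, p = 0.847509, fail to reject H0 at alpha = 0.05.


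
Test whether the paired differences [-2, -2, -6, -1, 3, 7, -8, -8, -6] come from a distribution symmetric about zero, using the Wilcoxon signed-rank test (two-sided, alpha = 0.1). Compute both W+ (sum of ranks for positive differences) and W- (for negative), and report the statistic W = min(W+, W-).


Step 1: Drop any zero differences (none here) and take |d_i|.
|d| = [2, 2, 6, 1, 3, 7, 8, 8, 6]
Step 2: Midrank |d_i| (ties get averaged ranks).
ranks: |2|->2.5, |2|->2.5, |6|->5.5, |1|->1, |3|->4, |7|->7, |8|->8.5, |8|->8.5, |6|->5.5
Step 3: Attach original signs; sum ranks with positive sign and with negative sign.
W+ = 4 + 7 = 11
W- = 2.5 + 2.5 + 5.5 + 1 + 8.5 + 8.5 + 5.5 = 34
(Check: W+ + W- = 45 should equal n(n+1)/2 = 45.)
Step 4: Test statistic W = min(W+, W-) = 11.
Step 5: Ties in |d|, so use the tie-corrected normal approximation.
        E[W] = n(n+1)/4 = 9*10/4 = 22.5.
        Tie groups: |d|=2 (t=2), |d|=6 (t=2), |d|=8 (t=2); sum(t^3 - t) = 18.
        Var[W] = n(n+1)(2n+1)/24 - sum(t^3-t)/48 = 1710/24 - 18/48 = 70.875.
        z = (W - E[W]) / sqrt(Var[W]) = (11 - 22.5) / 8.4187 = -1.3660.
        Two-sided p = 2*Phi(z) = 0.171938.
Step 6: alpha = 0.1. fail to reject H0.

W+ = 11, W- = 34, W = min = 11, p = 0.171938, fail to reject H0.


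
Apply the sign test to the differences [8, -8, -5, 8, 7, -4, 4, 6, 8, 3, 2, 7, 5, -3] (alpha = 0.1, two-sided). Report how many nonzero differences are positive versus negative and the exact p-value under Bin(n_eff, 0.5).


Step 1: Discard zero differences. Original n = 14; n_eff = number of nonzero differences = 14.
Nonzero differences (with sign): +8, -8, -5, +8, +7, -4, +4, +6, +8, +3, +2, +7, +5, -3
Step 2: Count signs: positive = 10, negative = 4.
Step 3: Under H0: P(positive) = 0.5, so the number of positives S ~ Bin(14, 0.5).
Step 4: Two-sided exact p-value = sum of Bin(14,0.5) probabilities at or below the observed probability = 0.179565.
Step 5: alpha = 0.1. fail to reject H0.

n_eff = 14, pos = 10, neg = 4, p = 0.179565, fail to reject H0.


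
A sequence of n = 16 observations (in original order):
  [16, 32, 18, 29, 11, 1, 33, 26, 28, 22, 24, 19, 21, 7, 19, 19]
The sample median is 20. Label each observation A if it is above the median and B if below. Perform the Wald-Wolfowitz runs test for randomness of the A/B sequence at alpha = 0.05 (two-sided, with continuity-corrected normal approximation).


Step 1: Compute median = 20; label A = above, B = below.
Labels in order: BABABBAAAAABABBB  (n_A = 8, n_B = 8)
Step 2: Count runs R = 9.
Step 3: Under H0 (random ordering), E[R] = 2*n_A*n_B/(n_A+n_B) + 1 = 2*8*8/16 + 1 = 9.0000.
        Var[R] = 2*n_A*n_B*(2*n_A*n_B - n_A - n_B) / ((n_A+n_B)^2 * (n_A+n_B-1)) = 14336/3840 = 3.7333.
        SD[R] = 1.9322.
Step 4: R = E[R], so z = 0 with no continuity correction.
Step 5: Two-sided p-value via normal approximation = 2*(1 - Phi(|z|)) = 1.000000.
Step 6: alpha = 0.05. fail to reject H0.

R = 9, z = 0.0000, p = 1.000000, fail to reject H0.


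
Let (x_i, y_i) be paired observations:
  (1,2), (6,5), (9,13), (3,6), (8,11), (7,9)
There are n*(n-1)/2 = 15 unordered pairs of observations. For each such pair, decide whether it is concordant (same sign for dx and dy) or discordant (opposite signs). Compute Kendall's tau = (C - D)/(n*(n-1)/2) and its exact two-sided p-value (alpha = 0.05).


Step 1: Enumerate the 15 unordered pairs (i,j) with i<j and classify each by sign(x_j-x_i) * sign(y_j-y_i).
  (1,2):dx=+5,dy=+3->C; (1,3):dx=+8,dy=+11->C; (1,4):dx=+2,dy=+4->C; (1,5):dx=+7,dy=+9->C
  (1,6):dx=+6,dy=+7->C; (2,3):dx=+3,dy=+8->C; (2,4):dx=-3,dy=+1->D; (2,5):dx=+2,dy=+6->C
  (2,6):dx=+1,dy=+4->C; (3,4):dx=-6,dy=-7->C; (3,5):dx=-1,dy=-2->C; (3,6):dx=-2,dy=-4->C
  (4,5):dx=+5,dy=+5->C; (4,6):dx=+4,dy=+3->C; (5,6):dx=-1,dy=-2->C
Step 2: C = 14, D = 1, total pairs = 15.
Step 3: tau = (C - D)/(n(n-1)/2) = (14 - 1)/15 = 0.866667.
Step 4: Exact two-sided p-value (enumerate n! = 720 permutations of y under H0): p = 0.016667.
Step 5: alpha = 0.05. reject H0.

tau_b = 0.8667 (C=14, D=1), p = 0.016667, reject H0.


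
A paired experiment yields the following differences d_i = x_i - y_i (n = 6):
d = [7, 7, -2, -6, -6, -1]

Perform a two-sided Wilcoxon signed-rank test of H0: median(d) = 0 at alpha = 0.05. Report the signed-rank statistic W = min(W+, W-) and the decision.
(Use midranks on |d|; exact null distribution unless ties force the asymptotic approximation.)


Step 1: Drop any zero differences (none here) and take |d_i|.
|d| = [7, 7, 2, 6, 6, 1]
Step 2: Midrank |d_i| (ties get averaged ranks).
ranks: |7|->5.5, |7|->5.5, |2|->2, |6|->3.5, |6|->3.5, |1|->1
Step 3: Attach original signs; sum ranks with positive sign and with negative sign.
W+ = 5.5 + 5.5 = 11
W- = 2 + 3.5 + 3.5 + 1 = 10
(Check: W+ + W- = 21 should equal n(n+1)/2 = 21.)
Step 4: Test statistic W = min(W+, W-) = 10.
Step 5: Ties in |d|, so use the tie-corrected normal approximation.
        E[W] = n(n+1)/4 = 6*7/4 = 10.5.
        Tie groups: |d|=6 (t=2), |d|=7 (t=2); sum(t^3 - t) = 12.
        Var[W] = n(n+1)(2n+1)/24 - sum(t^3-t)/48 = 546/24 - 12/48 = 22.5.
        z = (W - E[W]) / sqrt(Var[W]) = (10 - 10.5) / 4.7434 = -0.1054.
        Two-sided p = 2*Phi(z) = 0.916051.
Step 6: alpha = 0.05. fail to reject H0.

W+ = 11, W- = 10, W = min = 10, p = 0.916051, fail to reject H0.


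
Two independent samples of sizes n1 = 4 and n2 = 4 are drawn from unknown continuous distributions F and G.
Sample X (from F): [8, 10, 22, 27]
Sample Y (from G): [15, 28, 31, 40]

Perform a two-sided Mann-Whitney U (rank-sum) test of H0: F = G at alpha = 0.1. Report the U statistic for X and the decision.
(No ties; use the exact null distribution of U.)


Step 1: Combine and sort all 8 observations; assign midranks.
sorted (value, group): (8,X), (10,X), (15,Y), (22,X), (27,X), (28,Y), (31,Y), (40,Y)
ranks: 8->1, 10->2, 15->3, 22->4, 27->5, 28->6, 31->7, 40->8
Step 2: Rank sum for X: R1 = 1 + 2 + 4 + 5 = 12.
Step 3: U_X = R1 - n1(n1+1)/2 = 12 - 4*5/2 = 12 - 10 = 2.
       U_Y = n1*n2 - U_X = 16 - 2 = 14.
Step 4: No ties, so the exact null distribution of U (based on enumerating the C(8,4) = 70 equally likely rank assignments) gives the two-sided p-value.
Step 5: p-value = 0.114286; compare to alpha = 0.1. fail to reject H0.

U_X = 2, p = 0.114286, fail to reject H0 at alpha = 0.1.


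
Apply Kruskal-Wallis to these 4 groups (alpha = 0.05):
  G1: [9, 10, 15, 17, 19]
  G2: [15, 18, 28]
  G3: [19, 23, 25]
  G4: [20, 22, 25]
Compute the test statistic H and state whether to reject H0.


Step 1: Combine all N = 14 observations and assign midranks.
sorted (value, group, rank): (9,G1,1), (10,G1,2), (15,G1,3.5), (15,G2,3.5), (17,G1,5), (18,G2,6), (19,G1,7.5), (19,G3,7.5), (20,G4,9), (22,G4,10), (23,G3,11), (25,G3,12.5), (25,G4,12.5), (28,G2,14)
Step 2: Sum ranks within each group.
R_1 = 19 (n_1 = 5)
R_2 = 23.5 (n_2 = 3)
R_3 = 31 (n_3 = 3)
R_4 = 31.5 (n_4 = 3)
Step 3: H = 12/(N(N+1)) * sum(R_i^2/n_i) - 3(N+1)
     = 12/(14*15) * (19^2/5 + 23.5^2/3 + 31^2/3 + 31.5^2/3) - 3*15
     = 0.057143 * 907.367 - 45
     = 6.849524.
Step 4: Ties present; correction factor C = 1 - 18/(14^3 - 14) = 0.993407. Corrected H = 6.849524 / 0.993407 = 6.894985.
Step 5: Under H0, H ~ chi^2(3); p-value = 0.075321.
Step 6: alpha = 0.05. fail to reject H0.

H = 6.8950, df = 3, p = 0.075321, fail to reject H0.


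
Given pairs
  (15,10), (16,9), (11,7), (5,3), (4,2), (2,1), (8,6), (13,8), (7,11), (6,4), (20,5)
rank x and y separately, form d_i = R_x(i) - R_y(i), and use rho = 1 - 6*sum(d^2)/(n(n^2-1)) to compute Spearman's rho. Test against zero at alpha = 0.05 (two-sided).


Step 1: Rank x and y separately (midranks; no ties here).
rank(x): 15->9, 16->10, 11->7, 5->3, 4->2, 2->1, 8->6, 13->8, 7->5, 6->4, 20->11
rank(y): 10->10, 9->9, 7->7, 3->3, 2->2, 1->1, 6->6, 8->8, 11->11, 4->4, 5->5
Step 2: d_i = R_x(i) - R_y(i); compute d_i^2.
  (9-10)^2=1, (10-9)^2=1, (7-7)^2=0, (3-3)^2=0, (2-2)^2=0, (1-1)^2=0, (6-6)^2=0, (8-8)^2=0, (5-11)^2=36, (4-4)^2=0, (11-5)^2=36
sum(d^2) = 74.
Step 3: rho = 1 - 6*74 / (11*(11^2 - 1)) = 1 - 444/1320 = 0.663636.
Step 4: Under H0, t = rho * sqrt((n-2)/(1-rho^2)) = 2.6614 ~ t(9).
Step 5: Two-sided p-value from the t-distribution with 9 df = 0.025984.
Step 6: alpha = 0.05. reject H0.

rho = 0.6636, p = 0.025984, reject H0 at alpha = 0.05.


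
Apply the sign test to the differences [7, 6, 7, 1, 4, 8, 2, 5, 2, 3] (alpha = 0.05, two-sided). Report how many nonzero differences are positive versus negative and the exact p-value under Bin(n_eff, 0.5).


Step 1: Discard zero differences. Original n = 10; n_eff = number of nonzero differences = 10.
Nonzero differences (with sign): +7, +6, +7, +1, +4, +8, +2, +5, +2, +3
Step 2: Count signs: positive = 10, negative = 0.
Step 3: Under H0: P(positive) = 0.5, so the number of positives S ~ Bin(10, 0.5).
Step 4: Two-sided exact p-value = sum of Bin(10,0.5) probabilities at or below the observed probability = 0.001953.
Step 5: alpha = 0.05. reject H0.

n_eff = 10, pos = 10, neg = 0, p = 0.001953, reject H0.
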